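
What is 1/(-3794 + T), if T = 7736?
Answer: 1/3942 ≈ 0.00025368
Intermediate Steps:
1/(-3794 + T) = 1/(-3794 + 7736) = 1/3942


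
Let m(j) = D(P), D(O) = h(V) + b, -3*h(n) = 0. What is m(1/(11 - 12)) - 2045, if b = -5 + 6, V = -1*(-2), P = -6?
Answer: -2044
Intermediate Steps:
V = 2
h(n) = 0 (h(n) = -⅓*0 = 0)
b = 1
D(O) = 1 (D(O) = 0 + 1 = 1)
m(j) = 1
m(1/(11 - 12)) - 2045 = 1 - 2045 = -2044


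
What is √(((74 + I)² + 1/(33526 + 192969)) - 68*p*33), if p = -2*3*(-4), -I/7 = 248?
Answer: √138940263842116195/226495 ≈ 1645.7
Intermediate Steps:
I = -1736 (I = -7*248 = -1736)
p = 24 (p = -6*(-4) = 24)
√(((74 + I)² + 1/(33526 + 192969)) - 68*p*33) = √(((74 - 1736)² + 1/(33526 + 192969)) - 68*24*33) = √(((-1662)² + 1/226495) - 1632*33) = √((2762244 + 1/226495) - 53856) = √(625634454781/226495 - 53856) = √(613436340061/226495) = √138940263842116195/226495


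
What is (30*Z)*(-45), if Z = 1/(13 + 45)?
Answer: -675/29 ≈ -23.276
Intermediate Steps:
Z = 1/58 ≈ 0.017241
(30*Z)*(-45) = (30*(1/58))*(-45) = (15/29)*(-45) = -675/29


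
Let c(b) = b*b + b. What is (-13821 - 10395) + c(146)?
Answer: -2754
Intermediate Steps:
c(b) = b + b² (c(b) = b² + b = b + b²)
(-13821 - 10395) + c(146) = (-13821 - 10395) + 146*(1 + 146) = -24216 + 146*147 = -24216 + 21462 = -2754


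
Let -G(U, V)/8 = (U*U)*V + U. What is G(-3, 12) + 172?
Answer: -668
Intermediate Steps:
G(U, V) = -8*U - 8*V*U**2 (G(U, V) = -8*((U*U)*V + U) = -8*(U**2*V + U) = -8*(V*U**2 + U) = -8*(U + V*U**2) = -8*U - 8*V*U**2)
G(-3, 12) + 172 = -8*(-3)*(1 - 3*12) + 172 = -8*(-3)*(1 - 36) + 172 = -8*(-3)*(-35) + 172 = -840 + 172 = -668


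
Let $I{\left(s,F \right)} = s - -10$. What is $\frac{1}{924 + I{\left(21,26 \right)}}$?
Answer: $\frac{1}{955} \approx 0.0010471$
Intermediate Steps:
$I{\left(s,F \right)} = 10 + s$ ($I{\left(s,F \right)} = s + 10 = 10 + s$)
$\frac{1}{924 + I{\left(21,26 \right)}} = \frac{1}{924 + \left(10 + 21\right)} = \frac{1}{924 + 31} = \frac{1}{955}$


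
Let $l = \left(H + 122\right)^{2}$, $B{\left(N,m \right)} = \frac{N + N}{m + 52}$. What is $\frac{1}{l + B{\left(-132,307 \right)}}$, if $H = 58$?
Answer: $\frac{359}{11631336} \approx 3.0865 \cdot 10^{-5}$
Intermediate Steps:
$B{\left(N,m \right)} = \frac{2 N}{52 + m}$
$l = 32400$ ($l = \left(58 + 122\right)^{2} = 180^{2} = 32400$)
$\frac{1}{l + B{\left(-132,307 \right)}} = \frac{1}{32400 + 2 \left(-132\right) \frac{1}{52 + 307}} = \frac{1}{32400 + 2 \left(-132\right) \frac{1}{359}} = \frac{1}{32400 - \frac{264}{359}} = \frac{1}{\frac{11631336}{359}} = \frac{359}{11631336}$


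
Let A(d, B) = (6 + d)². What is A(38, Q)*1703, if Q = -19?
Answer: 3297008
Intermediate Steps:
A(38, Q)*1703 = (6 + 38)²*1703 = 44²*1703 = 1936*1703 = 3297008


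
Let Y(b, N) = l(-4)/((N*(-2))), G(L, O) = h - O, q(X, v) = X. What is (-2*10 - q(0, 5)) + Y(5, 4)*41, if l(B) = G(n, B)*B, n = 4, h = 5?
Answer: 329/2 ≈ 164.50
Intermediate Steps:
G(L, O) = 5 - O
l(B) = B*(5 - B) (l(B) = (5 - B)*B = B*(5 - B))
Y(b, N) = 18/N (Y(b, N) = (-4*(5 - 1*(-4)))/((N*(-2))) = (-4*(5 + 4))/((-2*N)) = (-4*9)*(-1/(2*N)) = -(-18)/N = 18/N)
(-2*10 - q(0, 5)) + Y(5, 4)*41 = (-2*10 - 1*0) + (18/4)*41 = (-20 + 0) + (18*(¼))*41 = -20 + (9/2)*41 = -20 + 369/2 = 329/2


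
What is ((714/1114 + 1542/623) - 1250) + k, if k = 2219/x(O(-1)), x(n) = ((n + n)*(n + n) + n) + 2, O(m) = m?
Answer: -1393394816/1735055 ≈ -803.08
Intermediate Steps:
x(n) = 2 + n + 4*n² (x(n) = ((2*n)*(2*n) + n) + 2 = (4*n² + n) + 2 = (n + 4*n²) + 2 = 2 + n + 4*n²)
k = 2219/5 (k = 2219/(2 - 1 + 4*(-1)²) = 2219/(2 - 1 + 4*1) = 2219/(2 - 1 + 4) = 2219/5 ≈ 443.80)
((714/1114 + 1542/623) - 1250) + k = ((714/1114 + 1542/623) - 1250) + 2219/5 = ((714*(1/1114) + 1542*(1/623)) - 1250) + 2219/5 = ((357/557 + 1542/623) - 1250) + 2219/5 = (1081305/347011 - 1250) + 2219/5 = -432682445/347011 + 2219/5 = -1393394816/1735055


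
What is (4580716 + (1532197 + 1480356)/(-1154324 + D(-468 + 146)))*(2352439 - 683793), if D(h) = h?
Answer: 4412819776655078509/577323 ≈ 7.6436e+12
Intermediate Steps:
(4580716 + (1532197 + 1480356)/(-1154324 + D(-468 + 146)))*(2352439 - 683793) = (4580716 + (1532197 + 1480356)/(-1154324 + (-468 + 146)))*(2352439 - 683793) = (4580716 + 3012553/(-1154324 - 322))*1668646 = (4580716 + 3012553/(-1154646))*1668646 = (4580716 + 3012553*(-1/1154646))*1668646 = (4580716 - 3012553/1154646)*1668646 = (5289102393983/1154646)*1668646 = 4412819776655078509/577323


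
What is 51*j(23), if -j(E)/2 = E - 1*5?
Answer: -1836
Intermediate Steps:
j(E) = 10 - 2*E (j(E) = -2*(E - 1*5) = -2*(E - 5) = -2*(-5 + E) = 10 - 2*E)
51*j(23) = 51*(10 - 2*23) = 51*(10 - 46) = 51*(-36) = -1836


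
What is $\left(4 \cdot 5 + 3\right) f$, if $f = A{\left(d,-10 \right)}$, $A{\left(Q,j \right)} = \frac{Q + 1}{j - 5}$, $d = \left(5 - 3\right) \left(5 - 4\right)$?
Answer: $- \frac{23}{5} \approx -4.6$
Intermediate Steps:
$d = 2$ ($d = 2 \cdot 1 = 2$)
$A{\left(Q,j \right)} = \frac{1 + Q}{-5 + j}$
$f = - \frac{1}{5}$ ($f = \frac{1 + 2}{-5 - 10} = \frac{1}{-15} \cdot 3 = \left(- \frac{1}{15}\right) 3 = - \frac{1}{5} \approx -0.2$)
$\left(4 \cdot 5 + 3\right) f = \left(4 \cdot 5 + 3\right) \left(- \frac{1}{5}\right) = \left(20 + 3\right) \left(- \frac{1}{5}\right) = 23 \left(- \frac{1}{5}\right) = - \frac{23}{5}$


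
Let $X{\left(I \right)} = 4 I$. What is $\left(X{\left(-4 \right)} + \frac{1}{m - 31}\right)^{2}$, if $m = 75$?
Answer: $\frac{494209}{1936} \approx 255.27$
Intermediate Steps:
$\left(X{\left(-4 \right)} + \frac{1}{m - 31}\right)^{2} = \left(4 \left(-4\right) + \frac{1}{75 - 31}\right)^{2} = \left(-16 + \frac{1}{44}\right)^{2} = \left(- \frac{703}{44}\right)^{2} = \frac{494209}{1936}$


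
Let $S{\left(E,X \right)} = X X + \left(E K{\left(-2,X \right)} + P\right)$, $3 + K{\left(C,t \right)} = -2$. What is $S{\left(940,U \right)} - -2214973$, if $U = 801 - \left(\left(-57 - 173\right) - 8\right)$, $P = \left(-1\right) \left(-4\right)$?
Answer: $3289798$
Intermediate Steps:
$P = 4$
$K{\left(C,t \right)} = -5$ ($K{\left(C,t \right)} = -3 - 2 = -5$)
$U = 1039$ ($U = 801 - \left(-230 - 8\right) = 801 - -238 = 801 + 238 = 1039$)
$S{\left(E,X \right)} = 4 + X^{2} - 5 E$ ($S{\left(E,X \right)} = X X + \left(E \left(-5\right) + 4\right) = X^{2} - \left(-4 + 5 E\right) = 4 + X^{2} - 5 E$)
$S{\left(940,U \right)} - -2214973 = \left(4 + 1039^{2} - 4700\right) - -2214973 = \left(4 + 1079521 - 4700\right) + 2214973 = 1074825 + 2214973 = 3289798$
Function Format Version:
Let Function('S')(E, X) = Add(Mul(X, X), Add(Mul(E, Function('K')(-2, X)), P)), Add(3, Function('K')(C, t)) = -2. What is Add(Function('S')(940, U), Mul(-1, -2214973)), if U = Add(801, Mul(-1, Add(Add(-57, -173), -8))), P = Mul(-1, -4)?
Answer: 3289798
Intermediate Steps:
P = 4
Function('K')(C, t) = -5 (Function('K')(C, t) = Add(-3, -2) = -5)
U = 1039 (U = Add(801, Mul(-1, Add(-230, -8))) = Add(801, Mul(-1, -238)) = Add(801, 238) = 1039)
Function('S')(E, X) = Add(4, Pow(X, 2), Mul(-5, E)) (Function('S')(E, X) = Add(Mul(X, X), Add(Mul(E, -5), 4)) = Add(Pow(X, 2), Add(Mul(-5, E), 4)) = Add(Pow(X, 2), Add(4, Mul(-5, E))) = Add(4, Pow(X, 2), Mul(-5, E)))
Add(Function('S')(940, U), Mul(-1, -2214973)) = Add(Add(4, Pow(1039, 2), Mul(-5, 940)), Mul(-1, -2214973)) = Add(Add(4, 1079521, -4700), 2214973) = Add(1074825, 2214973) = 3289798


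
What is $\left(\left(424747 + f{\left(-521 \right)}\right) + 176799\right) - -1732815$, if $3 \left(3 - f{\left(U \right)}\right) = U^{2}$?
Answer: $\frac{6731651}{3} \approx 2.2439 \cdot 10^{6}$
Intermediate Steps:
$f{\left(U \right)} = 3 - \frac{U^{2}}{3}$
$\left(\left(424747 + f{\left(-521 \right)}\right) + 176799\right) - -1732815 = \left(\left(424747 + \left(3 - \frac{\left(-521\right)^{2}}{3}\right)\right) + 176799\right) - -1732815 = \left(\left(424747 + \left(3 - \frac{271441}{3}\right)\right) + 176799\right) + 1732815 = \left(\left(424747 - \frac{271432}{3}\right) + 176799\right) + 1732815 = \left(\frac{1002809}{3} + 176799\right) + 1732815 = \frac{1533206}{3} + 1732815 = \frac{6731651}{3}$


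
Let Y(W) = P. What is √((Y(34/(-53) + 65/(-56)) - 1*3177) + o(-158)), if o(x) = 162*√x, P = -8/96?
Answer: √(-114375 + 5832*I*√158)/6 ≈ 17.271 + 58.952*I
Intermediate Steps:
P = -1/12 (P = -8*1/96 = -1/12 ≈ -0.083333)
Y(W) = -1/12
√((Y(34/(-53) + 65/(-56)) - 1*3177) + o(-158)) = √((-1/12 - 1*3177) + 162*√(-158)) = √((-1/12 - 3177) + 162*(I*√158)) = √(-38125/12 + 162*I*√158)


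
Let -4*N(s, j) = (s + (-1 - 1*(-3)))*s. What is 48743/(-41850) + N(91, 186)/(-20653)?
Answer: -1836290083/1728656100 ≈ -1.0623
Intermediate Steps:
N(s, j) = -s*(2 + s)/4 (N(s, j) = -(s + (-1 - 1*(-3)))*s/4 = -(s + (-1 + 3))*s/4 = -(s + 2)*s/4 = -(2 + s)*s/4 = -s*(2 + s)/4)
48743/(-41850) + N(91, 186)/(-20653) = 48743/(-41850) - ¼*91*(2 + 91)/(-20653) = 48743*(-1/41850) - ¼*91*93*(-1/20653) = -48743/41850 - 8463/4*(-1/20653) = -48743/41850 + 8463/82612 = -1836290083/1728656100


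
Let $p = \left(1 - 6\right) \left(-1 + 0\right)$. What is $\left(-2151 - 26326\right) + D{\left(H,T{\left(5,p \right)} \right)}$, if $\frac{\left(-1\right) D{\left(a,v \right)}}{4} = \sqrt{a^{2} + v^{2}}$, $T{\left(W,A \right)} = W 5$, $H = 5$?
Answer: $-28477 - 20 \sqrt{26} \approx -28579.0$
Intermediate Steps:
$p = 5$ ($p = \left(-5\right) \left(-1\right) = 5$)
$T{\left(W,A \right)} = 5 W$
$D{\left(a,v \right)} = - 4 \sqrt{a^{2} + v^{2}}$
$\left(-2151 - 26326\right) + D{\left(H,T{\left(5,p \right)} \right)} = \left(-2151 - 26326\right) - 4 \sqrt{5^{2} + \left(5 \cdot 5\right)^{2}} = -28477 - 4 \sqrt{25 + 25^{2}} = -28477 - 4 \sqrt{25 + 625} = -28477 - 4 \sqrt{650} = -28477 - 4 \cdot 5 \sqrt{26} = -28477 - 20 \sqrt{26}$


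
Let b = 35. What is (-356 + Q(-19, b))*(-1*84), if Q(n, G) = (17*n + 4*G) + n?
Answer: 46872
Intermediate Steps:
Q(n, G) = 4*G + 18*n (Q(n, G) = (4*G + 17*n) + n = 4*G + 18*n)
(-356 + Q(-19, b))*(-1*84) = (-356 + (4*35 + 18*(-19)))*(-1*84) = (-356 + (140 - 342))*(-84) = (-356 - 202)*(-84) = -558*(-84) = 46872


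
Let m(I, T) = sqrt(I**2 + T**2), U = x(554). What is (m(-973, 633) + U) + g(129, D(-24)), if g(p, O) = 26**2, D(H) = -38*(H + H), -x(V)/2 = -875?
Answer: 2426 + sqrt(1347418) ≈ 3586.8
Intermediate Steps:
x(V) = 1750 (x(V) = -2*(-875) = 1750)
U = 1750
D(H) = -76*H
g(p, O) = 676
(m(-973, 633) + U) + g(129, D(-24)) = (sqrt((-973)**2 + 633**2) + 1750) + 676 = (sqrt(946729 + 400689) + 1750) + 676 = (sqrt(1347418) + 1750) + 676 = (1750 + sqrt(1347418)) + 676 = 2426 + sqrt(1347418)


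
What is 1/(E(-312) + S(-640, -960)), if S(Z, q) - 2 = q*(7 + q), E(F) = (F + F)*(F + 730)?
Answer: 1/654050 ≈ 1.5289e-6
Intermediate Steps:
E(F) = 2*F*(730 + F) (E(F) = (2*F)*(730 + F) = 2*F*(730 + F))
S(Z, q) = 2 + q*(7 + q)
1/(E(-312) + S(-640, -960)) = 1/(2*(-312)*(730 - 312) + (2 + (-960)² + 7*(-960))) = 1/(2*(-312)*418 + (2 + 921600 - 6720)) = 1/(-260832 + 914882) = 1/654050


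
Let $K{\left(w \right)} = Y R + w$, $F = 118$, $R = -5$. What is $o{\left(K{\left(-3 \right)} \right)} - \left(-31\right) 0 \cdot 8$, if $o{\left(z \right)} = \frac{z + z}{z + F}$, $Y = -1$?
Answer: $\frac{1}{30} \approx 0.033333$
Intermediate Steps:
$K{\left(w \right)} = 5 + w$ ($K{\left(w \right)} = \left(-1\right) \left(-5\right) + w = 5 + w$)
$o{\left(z \right)} = \frac{2 z}{118 + z}$ ($o{\left(z \right)} = \frac{z + z}{z + 118} = \frac{2 z}{118 + z}$)
$o{\left(K{\left(-3 \right)} \right)} - \left(-31\right) 0 \cdot 8 = \frac{2 \left(5 - 3\right)}{118 + \left(5 - 3\right)} - \left(-31\right) 0 \cdot 8 = 2 \cdot 2 \frac{1}{118 + 2} - 0 \cdot 8 = 2 \cdot 2 \cdot \frac{1}{120} - 0 = 2 \cdot 2 \cdot \frac{1}{120} + 0 = \frac{1}{30} + 0 = \frac{1}{30}$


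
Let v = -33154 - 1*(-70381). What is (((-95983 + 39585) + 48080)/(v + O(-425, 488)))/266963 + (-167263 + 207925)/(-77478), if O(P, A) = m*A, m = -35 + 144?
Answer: -163586908257503/311700805568761 ≈ -0.52482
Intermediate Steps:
m = 109
v = 37227 (v = -33154 + 70381 = 37227)
O(P, A) = 109*A
(((-95983 + 39585) + 48080)/(v + O(-425, 488)))/266963 + (-167263 + 207925)/(-77478) = (((-95983 + 39585) + 48080)/(37227 + 109*488))/266963 + (-167263 + 207925)/(-77478) = ((-56398 + 48080)/(37227 + 53192))*(1/266963) + 40662*(-1/77478) = -8318/90419*(1/266963) - 6777/12913 = -8318*1/90419*(1/266963) - 6777/12913 = -8318/90419*1/266963 - 6777/12913 = -8318/24138527497 - 6777/12913 = -163586908257503/311700805568761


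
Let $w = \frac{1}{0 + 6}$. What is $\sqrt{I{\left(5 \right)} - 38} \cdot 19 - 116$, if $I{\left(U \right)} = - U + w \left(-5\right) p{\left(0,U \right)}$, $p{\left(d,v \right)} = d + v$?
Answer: $-116 + \frac{19 i \sqrt{1698}}{6} \approx -116.0 + 130.49 i$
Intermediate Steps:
$w = \frac{1}{6} \approx 0.16667$
$I{\left(U \right)} = - \frac{11 U}{6}$ ($I{\left(U \right)} = - U + \frac{1}{6} \left(-5\right) \left(0 + U\right) = - U - \frac{5 U}{6} = - \frac{11 U}{6}$)
$\sqrt{I{\left(5 \right)} - 38} \cdot 19 - 116 = \sqrt{\left(- \frac{11}{6}\right) 5 - 38} \cdot 19 - 116 = \sqrt{- \frac{55}{6} - 38} \cdot 19 - 116 = \sqrt{- \frac{283}{6}} \cdot 19 - 116 = \frac{i \sqrt{1698}}{6} \cdot 19 - 116 = \frac{19 i \sqrt{1698}}{6} - 116 = -116 + \frac{19 i \sqrt{1698}}{6}$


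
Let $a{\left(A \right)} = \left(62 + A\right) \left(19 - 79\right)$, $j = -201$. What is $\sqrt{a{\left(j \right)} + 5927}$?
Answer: $\sqrt{14267} \approx 119.44$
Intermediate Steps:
$a{\left(A \right)} = -3720 - 60 A$ ($a{\left(A \right)} = \left(62 + A\right) \left(-60\right) = -3720 - 60 A$)
$\sqrt{a{\left(j \right)} + 5927} = \sqrt{\left(-3720 - -12060\right) + 5927} = \sqrt{\left(-3720 + 12060\right) + 5927} = \sqrt{8340 + 5927} = \sqrt{14267}$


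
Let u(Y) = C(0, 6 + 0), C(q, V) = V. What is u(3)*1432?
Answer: 8592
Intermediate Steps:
u(Y) = 6 (u(Y) = 6 + 0 = 6)
u(3)*1432 = 6*1432 = 8592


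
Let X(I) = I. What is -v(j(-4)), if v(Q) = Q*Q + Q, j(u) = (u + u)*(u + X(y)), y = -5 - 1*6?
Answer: -14520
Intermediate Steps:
y = -11 (y = -5 - 6 = -11)
j(u) = 2*u*(-11 + u) (j(u) = (u + u)*(u - 11) = (2*u)*(-11 + u) = 2*u*(-11 + u))
v(Q) = Q + Q² (v(Q) = Q² + Q = Q + Q²)
-v(j(-4)) = -2*(-4)*(-11 - 4)*(1 + 2*(-4)*(-11 - 4)) = -2*(-4)*(-15)*(1 + 2*(-4)*(-15)) = -120*(1 + 120) = -120*121 = -1*14520 = -14520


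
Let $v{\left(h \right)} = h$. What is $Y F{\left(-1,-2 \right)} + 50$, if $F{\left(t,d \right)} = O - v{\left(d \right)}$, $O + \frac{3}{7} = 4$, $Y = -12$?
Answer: $- \frac{118}{7} \approx -16.857$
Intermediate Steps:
$O = \frac{25}{7}$ ($O = - \frac{3}{7} + 4 = \frac{25}{7} \approx 3.5714$)
$F{\left(t,d \right)} = \frac{25}{7} - d$
$Y F{\left(-1,-2 \right)} + 50 = - 12 \left(\frac{25}{7} - -2\right) + 50 = - 12 \left(\frac{25}{7} + 2\right) + 50 = \left(-12\right) \frac{39}{7} + 50 = - \frac{468}{7} + 50 = - \frac{118}{7}$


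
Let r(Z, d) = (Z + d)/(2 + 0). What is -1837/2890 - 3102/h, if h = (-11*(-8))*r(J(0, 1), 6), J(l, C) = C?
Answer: -108302/10115 ≈ -10.707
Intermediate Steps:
r(Z, d) = Z/2 + d/2 (r(Z, d) = (Z + d)/2 = (Z + d)*(½) = Z/2 + d/2)
h = 308 (h = (-11*(-8))*((½)*1 + (½)*6) = 88*(½ + 3) = 88*(7/2) = 308)
-1837/2890 - 3102/h = -1837/2890 - 3102/308 = -1837*1/2890 - 3102*1/308 = -1837/2890 - 141/14 = -108302/10115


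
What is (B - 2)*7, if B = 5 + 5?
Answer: 56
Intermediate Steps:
B = 10
(B - 2)*7 = (10 - 2)*7 = 8*7 = 56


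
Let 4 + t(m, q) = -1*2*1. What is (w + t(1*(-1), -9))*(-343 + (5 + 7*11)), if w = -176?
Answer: 47502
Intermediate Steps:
t(m, q) = -6 (t(m, q) = -4 - 1*2*1 = -4 - 2*1 = -4 - 2 = -6)
(w + t(1*(-1), -9))*(-343 + (5 + 7*11)) = (-176 - 6)*(-343 + (5 + 7*11)) = -182*(-343 + (5 + 77)) = -182*(-343 + 82) = -182*(-261) = 47502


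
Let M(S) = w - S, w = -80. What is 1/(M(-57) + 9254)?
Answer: 1/9231 ≈ 0.00010833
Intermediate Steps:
M(S) = -80 - S
1/(M(-57) + 9254) = 1/((-80 - 1*(-57)) + 9254) = 1/((-80 + 57) + 9254) = 1/(-23 + 9254) = 1/9231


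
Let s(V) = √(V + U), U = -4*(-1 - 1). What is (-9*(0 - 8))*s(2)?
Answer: 72*√10 ≈ 227.68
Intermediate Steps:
U = 8 (U = -4*(-2) = 8)
s(V) = √(8 + V) (s(V) = √(V + 8) = √(8 + V))
(-9*(0 - 8))*s(2) = (-9*(0 - 8))*√(8 + 2) = (-9*(-8))*√10 = 72*√10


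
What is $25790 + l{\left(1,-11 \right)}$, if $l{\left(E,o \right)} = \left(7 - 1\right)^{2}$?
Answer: $25826$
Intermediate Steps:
$l{\left(E,o \right)} = 36$ ($l{\left(E,o \right)} = 6^{2} = 36$)
$25790 + l{\left(1,-11 \right)} = 25790 + 36 = 25826$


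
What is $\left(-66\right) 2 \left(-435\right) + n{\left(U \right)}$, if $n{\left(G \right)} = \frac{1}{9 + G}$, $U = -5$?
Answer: $\frac{229681}{4} \approx 57420.0$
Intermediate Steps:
$\left(-66\right) 2 \left(-435\right) + n{\left(U \right)} = \left(-66\right) 2 \left(-435\right) + \frac{1}{9 - 5} = \left(-132\right) \left(-435\right) + \frac{1}{4} = 57420 + \frac{1}{4} = \frac{229681}{4}$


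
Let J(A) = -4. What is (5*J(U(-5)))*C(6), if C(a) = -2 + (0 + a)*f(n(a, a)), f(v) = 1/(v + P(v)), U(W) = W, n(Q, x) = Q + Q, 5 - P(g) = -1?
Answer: 100/3 ≈ 33.333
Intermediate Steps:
P(g) = 6 (P(g) = 5 - 1*(-1) = 5 + 1 = 6)
n(Q, x) = 2*Q
f(v) = 1/(6 + v) (f(v) = 1/(v + 6) = 1/(6 + v))
C(a) = -2 + a/(6 + 2*a) (C(a) = -2 + (0 + a)/(6 + 2*a) = -2 + a/(6 + 2*a))
(5*J(U(-5)))*C(6) = (5*(-4))*(3*(-4 - 1*6)/(2*(3 + 6))) = -30*(-4 - 6)/9 = -30*(-10)/9 = -20*(-5/3) = 100/3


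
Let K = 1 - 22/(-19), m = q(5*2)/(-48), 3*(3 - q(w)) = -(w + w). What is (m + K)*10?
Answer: 26765/1368 ≈ 19.565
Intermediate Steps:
q(w) = 3 + 2*w/3 (q(w) = 3 - (-1)*(w + w)/3 = 3 - (-1)*2*w/3 = 3 - (-2)*w/3 = 3 + 2*w/3)
m = -29/144 (m = (3 + 2*(5*2)/3)/(-48) = (3 + (⅔)*10)*(-1/48) = (3 + 20/3)*(-1/48) = (29/3)*(-1/48) = -29/144 ≈ -0.20139)
K = 41/19 (K = 1 - 22*(-1)/19 = 1 - 1*(-22/19) = 1 + 22/19 = 41/19 ≈ 2.1579)
(m + K)*10 = (-29/144 + 41/19)*10 = (5353/2736)*10 = 26765/1368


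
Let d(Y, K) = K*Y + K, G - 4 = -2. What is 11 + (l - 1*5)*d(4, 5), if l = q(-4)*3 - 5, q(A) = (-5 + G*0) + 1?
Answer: -539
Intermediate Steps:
G = 2 (G = 4 - 2 = 2)
d(Y, K) = K + K*Y
q(A) = -4 (q(A) = (-5 + 2*0) + 1 = (-5 + 0) + 1 = -5 + 1 = -4)
l = -17 (l = -4*3 - 5 = -12 - 5 = -17)
11 + (l - 1*5)*d(4, 5) = 11 + (-17 - 1*5)*(5*(1 + 4)) = 11 + (-17 - 5)*(5*5) = 11 - 22*25 = 11 - 550 = -539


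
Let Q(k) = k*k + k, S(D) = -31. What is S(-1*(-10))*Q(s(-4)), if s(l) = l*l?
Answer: -8432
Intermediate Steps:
s(l) = l**2
Q(k) = k + k**2 (Q(k) = k**2 + k = k + k**2)
S(-1*(-10))*Q(s(-4)) = -31*(-4)**2*(1 + (-4)**2) = -496*(1 + 16) = -496*17 = -31*272 = -8432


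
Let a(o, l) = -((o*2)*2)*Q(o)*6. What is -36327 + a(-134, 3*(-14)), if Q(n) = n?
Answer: -467271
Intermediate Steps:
a(o, l) = -24*o² (a(o, l) = -((o*2)*2)*o*6 = -((2*o)*2)*o*6 = -(4*o)*o*6 = -4*o²*6 = -24*o²)
-36327 + a(-134, 3*(-14)) = -36327 - 24*(-134)² = -36327 - 24*17956 = -36327 - 430944 = -467271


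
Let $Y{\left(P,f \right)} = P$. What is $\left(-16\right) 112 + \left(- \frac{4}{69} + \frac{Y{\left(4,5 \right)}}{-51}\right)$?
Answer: $- \frac{2102176}{1173} \approx -1792.1$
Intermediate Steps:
$\left(-16\right) 112 + \left(- \frac{4}{69} + \frac{Y{\left(4,5 \right)}}{-51}\right) = \left(-16\right) 112 + \left(- \frac{4}{69} + \frac{4}{-51}\right) = -1792 + \left(\left(-4\right) \frac{1}{69} + 4 \left(- \frac{1}{51}\right)\right) = -1792 - \frac{160}{1173} = - \frac{2102176}{1173}$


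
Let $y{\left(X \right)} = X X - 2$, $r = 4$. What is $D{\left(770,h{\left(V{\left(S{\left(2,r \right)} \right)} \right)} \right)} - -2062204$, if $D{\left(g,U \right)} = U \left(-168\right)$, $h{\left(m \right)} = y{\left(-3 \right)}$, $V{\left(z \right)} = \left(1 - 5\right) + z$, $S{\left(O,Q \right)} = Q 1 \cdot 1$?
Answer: $2061028$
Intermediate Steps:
$S{\left(O,Q \right)} = Q$ ($S{\left(O,Q \right)} = Q 1 = Q$)
$V{\left(z \right)} = -4 + z$
$y{\left(X \right)} = -2 + X^{2}$ ($y{\left(X \right)} = X^{2} - 2 = -2 + X^{2}$)
$h{\left(m \right)} = 7$ ($h{\left(m \right)} = -2 + \left(-3\right)^{2} = -2 + 9 = 7$)
$D{\left(g,U \right)} = - 168 U$
$D{\left(770,h{\left(V{\left(S{\left(2,r \right)} \right)} \right)} \right)} - -2062204 = \left(-168\right) 7 - -2062204 = -1176 + 2062204 = 2061028$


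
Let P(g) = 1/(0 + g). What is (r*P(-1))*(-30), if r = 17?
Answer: 510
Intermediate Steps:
P(g) = 1/g
(r*P(-1))*(-30) = (17/(-1))*(-30) = (17*(-1))*(-30) = -17*(-30) = 510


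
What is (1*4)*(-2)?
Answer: -8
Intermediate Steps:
(1*4)*(-2) = 4*(-2) = -8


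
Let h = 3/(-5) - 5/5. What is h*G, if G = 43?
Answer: -344/5 ≈ -68.800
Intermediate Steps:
h = -8/5 (h = 3*(-⅕) - 5*⅕ = -⅗ - 1 = -8/5 ≈ -1.6000)
h*G = -8/5*43 = -344/5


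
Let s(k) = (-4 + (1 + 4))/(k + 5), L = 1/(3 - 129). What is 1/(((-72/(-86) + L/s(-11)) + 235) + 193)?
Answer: 903/387283 ≈ 0.0023316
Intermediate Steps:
L = -1/126 (L = 1/(-126) = -1/126 ≈ -0.0079365)
s(k) = 1/(5 + k) (s(k) = (-4 + 5)/(5 + k) = 1/(5 + k))
1/(((-72/(-86) + L/s(-11)) + 235) + 193) = 1/(((-72/(-86) - 1/(126*(1/(5 - 11)))) + 235) + 193) = 1/(((-72*(-1/86) - 1/(126*(1/(-6)))) + 235) + 193) = 1/(((36/43 - 1/(126*(-⅙))) + 235) + 193) = 1/(((36/43 - 1/126*(-6)) + 235) + 193) = 1/(((36/43 + 1/21) + 235) + 193) = 1/((799/903 + 235) + 193) = 1/(213004/903 + 193) = 1/(387283/903) = 903/387283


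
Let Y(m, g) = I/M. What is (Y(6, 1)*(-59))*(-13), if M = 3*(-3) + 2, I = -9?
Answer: 6903/7 ≈ 986.14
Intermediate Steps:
M = -7 (M = -9 + 2 = -7)
Y(m, g) = 9/7 (Y(m, g) = -9/(-7) = -9*(-⅐) = 9/7)
(Y(6, 1)*(-59))*(-13) = ((9/7)*(-59))*(-13) = -531/7*(-13) = 6903/7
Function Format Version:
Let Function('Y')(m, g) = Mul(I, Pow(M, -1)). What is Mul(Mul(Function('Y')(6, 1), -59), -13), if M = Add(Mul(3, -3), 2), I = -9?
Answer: Rational(6903, 7) ≈ 986.14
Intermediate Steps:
M = -7 (M = Add(-9, 2) = -7)
Function('Y')(m, g) = Rational(9, 7) (Function('Y')(m, g) = Mul(-9, Pow(-7, -1)) = Mul(-9, Rational(-1, 7)) = Rational(9, 7))
Mul(Mul(Function('Y')(6, 1), -59), -13) = Mul(Mul(Rational(9, 7), -59), -13) = Mul(Rational(-531, 7), -13) = Rational(6903, 7)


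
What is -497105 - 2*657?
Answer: -498419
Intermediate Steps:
-497105 - 2*657 = -497105 - 1314 = -498419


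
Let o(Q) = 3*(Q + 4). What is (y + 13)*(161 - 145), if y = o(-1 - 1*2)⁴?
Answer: 1504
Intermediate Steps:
o(Q) = 12 + 3*Q (o(Q) = 3*(4 + Q) = 12 + 3*Q)
y = 81 (y = (12 + 3*(-1 - 1*2))⁴ = (12 + 3*(-1 - 2))⁴ = (12 + 3*(-3))⁴ = (12 - 9)⁴ = 3⁴ = 81)
(y + 13)*(161 - 145) = (81 + 13)*(161 - 145) = 94*16 = 1504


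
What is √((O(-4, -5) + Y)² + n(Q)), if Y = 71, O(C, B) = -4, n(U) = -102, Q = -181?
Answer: √4387 ≈ 66.234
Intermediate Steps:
√((O(-4, -5) + Y)² + n(Q)) = √((-4 + 71)² - 102) = √(67² - 102) = √(4489 - 102) = √4387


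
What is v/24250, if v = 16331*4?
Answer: 32662/12125 ≈ 2.6938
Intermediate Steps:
v = 65324
v/24250 = 65324/24250 = 65324*(1/24250) = 32662/12125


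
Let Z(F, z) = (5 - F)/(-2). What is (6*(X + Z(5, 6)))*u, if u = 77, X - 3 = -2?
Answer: 462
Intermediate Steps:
X = 1 (X = 3 - 2 = 1)
Z(F, z) = -5/2 + F/2 (Z(F, z) = (5 - F)*(-½) = -5/2 + F/2)
(6*(X + Z(5, 6)))*u = (6*(1 + (-5/2 + (½)*5)))*77 = (6*(1 + (-5/2 + 5/2)))*77 = (6*(1 + 0))*77 = (6*1)*77 = 6*77 = 462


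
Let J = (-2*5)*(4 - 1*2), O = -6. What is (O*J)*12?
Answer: 1440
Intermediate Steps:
J = -20 (J = -10*(4 - 2) = -10*2 = -20)
(O*J)*12 = -6*(-20)*12 = 120*12 = 1440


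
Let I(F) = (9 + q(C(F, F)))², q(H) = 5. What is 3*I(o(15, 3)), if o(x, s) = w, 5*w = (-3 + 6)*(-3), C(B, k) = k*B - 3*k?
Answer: 588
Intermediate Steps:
C(B, k) = -3*k + B*k (C(B, k) = B*k - 3*k = -3*k + B*k)
w = -9/5 (w = ((-3 + 6)*(-3))/5 = (3*(-3))/5 = (⅕)*(-9) = -9/5 ≈ -1.8000)
o(x, s) = -9/5
I(F) = 196 (I(F) = (9 + 5)² = 14² = 196)
3*I(o(15, 3)) = 3*196 = 588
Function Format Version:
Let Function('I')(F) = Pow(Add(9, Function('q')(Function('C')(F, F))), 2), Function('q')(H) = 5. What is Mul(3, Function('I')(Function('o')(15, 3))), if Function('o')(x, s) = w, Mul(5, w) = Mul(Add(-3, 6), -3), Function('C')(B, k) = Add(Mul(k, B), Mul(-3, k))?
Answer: 588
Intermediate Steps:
Function('C')(B, k) = Add(Mul(-3, k), Mul(B, k)) (Function('C')(B, k) = Add(Mul(B, k), Mul(-3, k)) = Add(Mul(-3, k), Mul(B, k)))
w = Rational(-9, 5) (w = Mul(Rational(1, 5), Mul(Add(-3, 6), -3)) = Mul(Rational(1, 5), Mul(3, -3)) = Mul(Rational(1, 5), -9) = Rational(-9, 5) ≈ -1.8000)
Function('o')(x, s) = Rational(-9, 5)
Function('I')(F) = 196 (Function('I')(F) = Pow(Add(9, 5), 2) = Pow(14, 2) = 196)
Mul(3, Function('I')(Function('o')(15, 3))) = Mul(3, 196) = 588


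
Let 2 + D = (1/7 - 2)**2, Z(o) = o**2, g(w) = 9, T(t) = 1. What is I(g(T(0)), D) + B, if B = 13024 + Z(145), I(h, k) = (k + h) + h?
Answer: 1669354/49 ≈ 34068.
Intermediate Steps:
D = 71/49 (D = -2 + (1/7 - 2)**2 = -2 + (-13/7)**2 = -2 + 169/49 = 71/49 ≈ 1.4490)
I(h, k) = k + 2*h (I(h, k) = (h + k) + h = k + 2*h)
B = 34049 (B = 13024 + 145**2 = 13024 + 21025 = 34049)
I(g(T(0)), D) + B = (71/49 + 2*9) + 34049 = (71/49 + 18) + 34049 = 953/49 + 34049 = 1669354/49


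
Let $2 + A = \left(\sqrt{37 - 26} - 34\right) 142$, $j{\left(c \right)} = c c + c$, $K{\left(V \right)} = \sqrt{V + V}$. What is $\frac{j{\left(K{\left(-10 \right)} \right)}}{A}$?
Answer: $\frac{12075}{2888387} + \frac{355 \sqrt{11}}{2888387} - \frac{2415 i \sqrt{5}}{5776774} - \frac{71 i \sqrt{55}}{5776774} \approx 0.0045882 - 0.0010259 i$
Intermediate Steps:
$K{\left(V \right)} = \sqrt{2} \sqrt{V}$ ($K{\left(V \right)} = \sqrt{2 V} = \sqrt{2} \sqrt{V}$)
$j{\left(c \right)} = c + c^{2}$ ($j{\left(c \right)} = c^{2} + c = c + c^{2}$)
$A = -4830 + 142 \sqrt{11}$ ($A = -2 + \left(\sqrt{37 - 26} - 34\right) 142 = -2 + \left(\sqrt{11} - 34\right) 142 = -2 + \left(-34 + \sqrt{11}\right) 142 = -2 - \left(4828 - 142 \sqrt{11}\right) = -4830 + 142 \sqrt{11} \approx -4359.0$)
$\frac{j{\left(K{\left(-10 \right)} \right)}}{A} = \frac{\sqrt{2} \sqrt{-10} \left(1 + \sqrt{2} \sqrt{-10}\right)}{-4830 + 142 \sqrt{11}} = \frac{\sqrt{2} i \sqrt{10} \left(1 + \sqrt{2} i \sqrt{10}\right)}{-4830 + 142 \sqrt{11}} = \frac{2 i \sqrt{5} \left(1 + 2 i \sqrt{5}\right)}{-4830 + 142 \sqrt{11}}$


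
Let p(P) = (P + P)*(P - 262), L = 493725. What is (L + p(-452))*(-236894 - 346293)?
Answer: -664355549847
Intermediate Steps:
p(P) = 2*P*(-262 + P) (p(P) = (2*P)*(-262 + P) = 2*P*(-262 + P))
(L + p(-452))*(-236894 - 346293) = (493725 + 2*(-452)*(-262 - 452))*(-236894 - 346293) = (493725 + 2*(-452)*(-714))*(-583187) = (493725 + 645456)*(-583187) = 1139181*(-583187) = -664355549847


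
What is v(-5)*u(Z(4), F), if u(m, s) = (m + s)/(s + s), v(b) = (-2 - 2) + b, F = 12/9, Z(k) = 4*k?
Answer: -117/2 ≈ -58.500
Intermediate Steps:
F = 4/3 (F = 12*(⅑) = 4/3 ≈ 1.3333)
v(b) = -4 + b
u(m, s) = (m + s)/(2*s) (u(m, s) = (m + s)/((2*s)) = (m + s)*(1/(2*s)) = (m + s)/(2*s))
v(-5)*u(Z(4), F) = (-4 - 5)*((4*4 + 4/3)/(2*(4/3))) = -9*3*(16 + 4/3)/(2*4) = -9*3*52/(2*4*3) = -9*13/2 = -117/2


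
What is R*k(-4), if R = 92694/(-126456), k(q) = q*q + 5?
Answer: -324429/21076 ≈ -15.393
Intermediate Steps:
k(q) = 5 + q**2 (k(q) = q**2 + 5 = 5 + q**2)
R = -15449/21076 (R = 92694*(-1/126456) = -15449/21076 ≈ -0.73301)
R*k(-4) = -15449*(5 + (-4)**2)/21076 = -15449*(5 + 16)/21076 = -15449/21076*21 = -324429/21076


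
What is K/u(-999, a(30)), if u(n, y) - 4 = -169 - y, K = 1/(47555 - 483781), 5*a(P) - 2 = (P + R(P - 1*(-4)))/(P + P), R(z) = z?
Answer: 75/5418363146 ≈ 1.3842e-8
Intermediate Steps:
a(P) = ⅖ + (4 + 2*P)/(10*P) (a(P) = ⅖ + ((P + (P - 1*(-4)))/(P + P))/5 = ⅖ + ((P + (P + 4))/((2*P)))/5 = ⅖ + ((P + (4 + P))*(1/(2*P)))/5 = ⅖ + ((4 + 2*P)*(1/(2*P)))/5 = ⅖ + ((4 + 2*P)/(2*P))/5 = ⅖ + (4 + 2*P)/(10*P))
K = -1/436226 (K = 1/(-436226) = -1/436226 ≈ -2.2924e-6)
u(n, y) = -165 - y (u(n, y) = 4 + (-169 - y) = -165 - y)
K/u(-999, a(30)) = -1/(436226*(-165 - (2 + 3*30)/(5*30))) = -1/(436226*(-165 - (2 + 90)/(5*30))) = -1/(436226*(-165 - 92/(5*30))) = -1/(436226*(-165 - 1*46/75)) = -1/(436226*(-165 - 46/75)) = -1/(436226*(-12421/75)) = -1/436226*(-75/12421) = 75/5418363146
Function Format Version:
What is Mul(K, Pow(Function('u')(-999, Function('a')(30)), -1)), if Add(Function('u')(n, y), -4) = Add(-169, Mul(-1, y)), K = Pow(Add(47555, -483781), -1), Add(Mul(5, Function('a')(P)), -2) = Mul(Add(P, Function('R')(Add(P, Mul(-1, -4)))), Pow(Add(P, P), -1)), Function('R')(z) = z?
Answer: Rational(75, 5418363146) ≈ 1.3842e-8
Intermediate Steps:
Function('a')(P) = Add(Rational(2, 5), Mul(Rational(1, 10), Pow(P, -1), Add(4, Mul(2, P)))) (Function('a')(P) = Add(Rational(2, 5), Mul(Rational(1, 5), Mul(Add(P, Add(P, Mul(-1, -4))), Pow(Add(P, P), -1)))) = Add(Rational(2, 5), Mul(Rational(1, 5), Mul(Add(P, Add(P, 4)), Pow(Mul(2, P), -1)))) = Add(Rational(2, 5), Mul(Rational(1, 5), Mul(Add(P, Add(4, P)), Mul(Rational(1, 2), Pow(P, -1))))) = Add(Rational(2, 5), Mul(Rational(1, 5), Mul(Add(4, Mul(2, P)), Mul(Rational(1, 2), Pow(P, -1))))) = Add(Rational(2, 5), Mul(Rational(1, 5), Mul(Rational(1, 2), Pow(P, -1), Add(4, Mul(2, P))))) = Add(Rational(2, 5), Mul(Rational(1, 10), Pow(P, -1), Add(4, Mul(2, P)))))
K = Rational(-1, 436226) (K = Pow(-436226, -1) = Rational(-1, 436226) ≈ -2.2924e-6)
Function('u')(n, y) = Add(-165, Mul(-1, y)) (Function('u')(n, y) = Add(4, Add(-169, Mul(-1, y))) = Add(-165, Mul(-1, y)))
Mul(K, Pow(Function('u')(-999, Function('a')(30)), -1)) = Mul(Rational(-1, 436226), Pow(Add(-165, Mul(-1, Mul(Rational(1, 5), Pow(30, -1), Add(2, Mul(3, 30))))), -1)) = Mul(Rational(-1, 436226), Pow(Add(-165, Mul(-1, Mul(Rational(1, 5), Rational(1, 30), Add(2, 90)))), -1)) = Mul(Rational(-1, 436226), Pow(Add(-165, Mul(-1, Mul(Rational(1, 5), Rational(1, 30), 92))), -1)) = Mul(Rational(-1, 436226), Pow(Add(-165, Mul(-1, Rational(46, 75))), -1)) = Mul(Rational(-1, 436226), Pow(Add(-165, Rational(-46, 75)), -1)) = Mul(Rational(-1, 436226), Pow(Rational(-12421, 75), -1)) = Mul(Rational(-1, 436226), Rational(-75, 12421)) = Rational(75, 5418363146)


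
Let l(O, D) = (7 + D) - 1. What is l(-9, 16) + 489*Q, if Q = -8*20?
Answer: -78218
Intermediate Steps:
l(O, D) = 6 + D
Q = -160
l(-9, 16) + 489*Q = (6 + 16) + 489*(-160) = 22 - 78240 = -78218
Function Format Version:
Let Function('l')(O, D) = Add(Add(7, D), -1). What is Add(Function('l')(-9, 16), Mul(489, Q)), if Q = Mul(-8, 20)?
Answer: -78218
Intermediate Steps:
Function('l')(O, D) = Add(6, D)
Q = -160
Add(Function('l')(-9, 16), Mul(489, Q)) = Add(Add(6, 16), Mul(489, -160)) = Add(22, -78240) = -78218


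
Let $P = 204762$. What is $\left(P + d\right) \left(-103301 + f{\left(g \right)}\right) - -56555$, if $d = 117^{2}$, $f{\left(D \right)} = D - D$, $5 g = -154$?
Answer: $-22566150196$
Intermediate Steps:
$g = - \frac{154}{5}$ ($g = \frac{1}{5} \left(-154\right) = - \frac{154}{5} \approx -30.8$)
$f{\left(D \right)} = 0$
$d = 13689$
$\left(P + d\right) \left(-103301 + f{\left(g \right)}\right) - -56555 = \left(204762 + 13689\right) \left(-103301 + 0\right) - -56555 = 218451 \left(-103301\right) + 56555 = -22566206751 + 56555 = -22566150196$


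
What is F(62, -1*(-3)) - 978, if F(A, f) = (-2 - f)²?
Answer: -953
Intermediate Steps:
F(62, -1*(-3)) - 978 = (2 - 1*(-3))² - 978 = (2 + 3)² - 978 = 5² - 978 = 25 - 978 = -953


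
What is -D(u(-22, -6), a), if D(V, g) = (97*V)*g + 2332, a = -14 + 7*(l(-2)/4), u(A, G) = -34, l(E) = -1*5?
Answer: -154723/2 ≈ -77362.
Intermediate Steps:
l(E) = -5
a = -91/4 (a = -14 + 7*(-5/4) = -14 - 35/4 = -91/4 ≈ -22.750)
D(V, g) = 2332 + 97*V*g (D(V, g) = 97*V*g + 2332 = 2332 + 97*V*g)
-D(u(-22, -6), a) = -(2332 + 97*(-34)*(-91/4)) = -(2332 + 150059/2) = -1*154723/2 = -154723/2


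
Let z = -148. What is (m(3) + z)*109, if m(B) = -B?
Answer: -16459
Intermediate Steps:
(m(3) + z)*109 = (-1*3 - 148)*109 = (-3 - 148)*109 = -151*109 = -16459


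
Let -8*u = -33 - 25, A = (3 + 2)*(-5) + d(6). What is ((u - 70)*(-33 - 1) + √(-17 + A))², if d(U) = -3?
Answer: 18207109/4 + 12801*I*√5 ≈ 4.5518e+6 + 28624.0*I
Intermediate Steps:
A = -28 (A = (3 + 2)*(-5) - 3 = 5*(-5) - 3 = -25 - 3 = -28)
u = 29/4 (u = -(-33 - 25)/8 = -⅛*(-58) = 29/4 ≈ 7.2500)
((u - 70)*(-33 - 1) + √(-17 + A))² = ((29/4 - 70)*(-33 - 1) + √(-17 - 28))² = (-251/4*(-34) + √(-45))² = (4267/2 + 3*I*√5)²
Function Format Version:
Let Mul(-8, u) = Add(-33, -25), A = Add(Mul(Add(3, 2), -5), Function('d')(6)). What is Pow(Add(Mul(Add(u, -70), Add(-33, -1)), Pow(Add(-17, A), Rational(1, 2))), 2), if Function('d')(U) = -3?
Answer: Add(Rational(18207109, 4), Mul(12801, I, Pow(5, Rational(1, 2)))) ≈ Add(4.5518e+6, Mul(28624., I))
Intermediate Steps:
A = -28 (A = Add(Mul(Add(3, 2), -5), -3) = Add(Mul(5, -5), -3) = Add(-25, -3) = -28)
u = Rational(29, 4) (u = Mul(Rational(-1, 8), Add(-33, -25)) = Mul(Rational(-1, 8), -58) = Rational(29, 4) ≈ 7.2500)
Pow(Add(Mul(Add(u, -70), Add(-33, -1)), Pow(Add(-17, A), Rational(1, 2))), 2) = Pow(Add(Mul(Add(Rational(29, 4), -70), Add(-33, -1)), Pow(Add(-17, -28), Rational(1, 2))), 2) = Pow(Add(Mul(Rational(-251, 4), -34), Pow(-45, Rational(1, 2))), 2) = Pow(Add(Rational(4267, 2), Mul(3, I, Pow(5, Rational(1, 2)))), 2)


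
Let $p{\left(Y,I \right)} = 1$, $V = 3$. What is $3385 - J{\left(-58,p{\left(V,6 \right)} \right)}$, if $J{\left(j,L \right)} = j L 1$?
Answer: $3443$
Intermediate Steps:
$J{\left(j,L \right)} = L j$ ($J{\left(j,L \right)} = L j 1 = L j$)
$3385 - J{\left(-58,p{\left(V,6 \right)} \right)} = 3385 - 1 \left(-58\right) = 3385 - -58 = 3385 + 58 = 3443$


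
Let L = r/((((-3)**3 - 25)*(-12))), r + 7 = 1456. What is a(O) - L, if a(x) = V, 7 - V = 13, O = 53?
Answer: -1731/208 ≈ -8.3221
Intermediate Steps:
r = 1449 (r = -7 + 1456 = 1449)
V = -6 (V = 7 - 1*13 = 7 - 13 = -6)
a(x) = -6
L = 483/208 (L = 1449/((((-3)**3 - 25)*(-12))) = 1449/(((-27 - 25)*(-12))) = 1449/((-52*(-12))) = 1449/624 = 1449*(1/624) = 483/208 ≈ 2.3221)
a(O) - L = -6 - 1*483/208 = -6 - 483/208 = -1731/208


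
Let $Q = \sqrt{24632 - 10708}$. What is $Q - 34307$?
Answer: $-34189$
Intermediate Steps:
$Q = 118$ ($Q = \sqrt{13924} = 118$)
$Q - 34307 = 118 - 34307 = -34189$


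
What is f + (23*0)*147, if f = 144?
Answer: 144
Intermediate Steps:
f + (23*0)*147 = 144 + (23*0)*147 = 144 + 0*147 = 144 + 0 = 144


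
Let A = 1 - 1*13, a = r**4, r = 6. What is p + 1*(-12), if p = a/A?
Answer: -120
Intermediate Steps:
a = 1296 (a = 6**4 = 1296)
A = -12 (A = 1 - 13 = -12)
p = -108 (p = 1296/(-12) = 1296*(-1/12) = -108)
p + 1*(-12) = -108 + 1*(-12) = -108 - 12 = -120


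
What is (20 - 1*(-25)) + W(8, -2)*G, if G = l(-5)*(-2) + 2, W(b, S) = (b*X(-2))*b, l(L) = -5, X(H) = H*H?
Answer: 3117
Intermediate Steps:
X(H) = H²
W(b, S) = 4*b² (W(b, S) = (b*(-2)²)*b = (b*4)*b = (4*b)*b = 4*b²)
G = 12 (G = -5*(-2) + 2 = 10 + 2 = 12)
(20 - 1*(-25)) + W(8, -2)*G = (20 - 1*(-25)) + (4*8²)*12 = (20 + 25) + (4*64)*12 = 45 + 256*12 = 45 + 3072 = 3117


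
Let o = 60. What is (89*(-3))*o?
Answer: -16020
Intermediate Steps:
(89*(-3))*o = (89*(-3))*60 = -267*60 = -16020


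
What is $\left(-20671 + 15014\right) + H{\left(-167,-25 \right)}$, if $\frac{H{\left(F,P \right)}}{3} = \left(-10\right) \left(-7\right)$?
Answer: $-5447$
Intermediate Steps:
$H{\left(F,P \right)} = 210$ ($H{\left(F,P \right)} = 3 \left(\left(-10\right) \left(-7\right)\right) = 3 \cdot 70 = 210$)
$\left(-20671 + 15014\right) + H{\left(-167,-25 \right)} = \left(-20671 + 15014\right) + 210 = -5657 + 210 = -5447$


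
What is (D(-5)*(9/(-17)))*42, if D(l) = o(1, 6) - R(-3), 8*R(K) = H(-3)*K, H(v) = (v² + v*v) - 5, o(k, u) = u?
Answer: -16443/68 ≈ -241.81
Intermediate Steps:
H(v) = -5 + 2*v² (H(v) = (v² + v²) - 5 = 2*v² - 5 = -5 + 2*v²)
R(K) = 13*K/8 (R(K) = ((-5 + 2*(-3)²)*K)/8 = ((-5 + 2*9)*K)/8 = ((-5 + 18)*K)/8 = (13*K)/8 = 13*K/8)
D(l) = 87/8 (D(l) = 6 - 13*(-3)/8 = 6 - 1*(-39/8) = 6 + 39/8 = 87/8)
(D(-5)*(9/(-17)))*42 = (87*(9/(-17))/8)*42 = (87*(9*(-1/17))/8)*42 = ((87/8)*(-9/17))*42 = -783/136*42 = -16443/68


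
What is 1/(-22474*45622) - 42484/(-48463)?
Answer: 43559220200289/49689541731364 ≈ 0.87663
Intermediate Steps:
1/(-22474*45622) - 42484/(-48463) = -1/22474*1/45622 - 42484*(-1/48463) = -1/1025308828 + 42484/48463 = 43559220200289/49689541731364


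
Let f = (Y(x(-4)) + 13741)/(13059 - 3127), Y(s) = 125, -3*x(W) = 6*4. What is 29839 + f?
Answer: 148187407/4966 ≈ 29840.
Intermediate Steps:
x(W) = -8 (x(W) = -2*4 = -1/3*24 = -8)
f = 6933/4966 (f = (125 + 13741)/(13059 - 3127) = 13866/9932 = 13866*(1/9932) = 6933/4966 ≈ 1.3961)
29839 + f = 29839 + 6933/4966 = 148187407/4966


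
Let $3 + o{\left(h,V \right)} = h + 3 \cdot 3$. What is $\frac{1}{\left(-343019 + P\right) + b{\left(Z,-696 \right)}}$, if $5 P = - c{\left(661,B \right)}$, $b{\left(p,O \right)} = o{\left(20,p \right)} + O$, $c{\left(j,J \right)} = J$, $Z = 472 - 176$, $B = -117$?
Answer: $- \frac{5}{1718328} \approx -2.9098 \cdot 10^{-6}$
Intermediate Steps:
$o{\left(h,V \right)} = 6 + h$ ($o{\left(h,V \right)} = -3 + \left(h + 3 \cdot 3\right) = -3 + \left(h + 9\right) = -3 + \left(9 + h\right) = 6 + h$)
$Z = 296$ ($Z = 472 - 176 = 296$)
$b{\left(p,O \right)} = 26 + O$ ($b{\left(p,O \right)} = \left(6 + 20\right) + O = 26 + O$)
$P = \frac{117}{5}$ ($P = \frac{\left(-1\right) \left(-117\right)}{5} = \frac{1}{5} \cdot 117 = \frac{117}{5} \approx 23.4$)
$\frac{1}{\left(-343019 + P\right) + b{\left(Z,-696 \right)}} = \frac{1}{\left(-343019 + \frac{117}{5}\right) + \left(26 - 696\right)} = \frac{1}{- \frac{1714978}{5} - 670} = \frac{1}{- \frac{1718328}{5}} = - \frac{5}{1718328}$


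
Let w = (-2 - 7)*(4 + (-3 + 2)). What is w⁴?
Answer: 531441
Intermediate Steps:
w = -27 (w = -9*(4 - 1) = -9*3 = -27)
w⁴ = (-27)⁴ = 531441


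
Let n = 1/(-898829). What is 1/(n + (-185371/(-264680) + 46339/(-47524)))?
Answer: -2826514371533320/776464467132871 ≈ -3.6402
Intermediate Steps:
n = -1/898829 ≈ -1.1126e-6
1/(n + (-185371/(-264680) + 46339/(-47524))) = 1/(-1/898829 + (-185371/(-264680) + 46339/(-47524))) = 1/(-1/898829 + (-185371*(-1/264680) + 46339*(-1/47524))) = 1/(-1/898829 + (185371/264680 - 46339/47524)) = 1/(-1/898829 - 863858779/3144663080) = 1/(-776464467132871/2826514371533320) = -2826514371533320/776464467132871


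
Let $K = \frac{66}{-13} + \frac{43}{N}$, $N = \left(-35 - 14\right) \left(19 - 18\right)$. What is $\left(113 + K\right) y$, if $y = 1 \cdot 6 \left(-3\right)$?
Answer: $- \frac{1227384}{637} \approx -1926.8$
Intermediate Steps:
$y = -18$ ($y = 6 \left(-3\right) = -18$)
$N = -49$ ($N = \left(-49\right) 1 = -49$)
$K = - \frac{3793}{637}$ ($K = \frac{66}{-13} + \frac{43}{-49} = 66 \left(- \frac{1}{13}\right) + 43 \left(- \frac{1}{49}\right) = - \frac{66}{13} - \frac{43}{49} = - \frac{3793}{637} \approx -5.9545$)
$\left(113 + K\right) y = \left(113 - \frac{3793}{637}\right) \left(-18\right) = \frac{68188}{637} \left(-18\right) = - \frac{1227384}{637}$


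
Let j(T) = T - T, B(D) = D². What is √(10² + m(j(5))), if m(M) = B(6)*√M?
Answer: 10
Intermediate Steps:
j(T) = 0
m(M) = 36*√M (m(M) = 6²*√M = 36*√M)
√(10² + m(j(5))) = √(10² + 36*√0) = √(100 + 36*0) = √(100 + 0) = √100 = 10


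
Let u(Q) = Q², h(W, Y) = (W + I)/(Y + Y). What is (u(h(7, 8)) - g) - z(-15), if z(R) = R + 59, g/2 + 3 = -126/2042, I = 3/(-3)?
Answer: -2465819/65344 ≈ -37.736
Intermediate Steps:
I = -1 (I = 3*(-⅓) = -1)
h(W, Y) = (-1 + W)/(2*Y) (h(W, Y) = (W - 1)/(Y + Y) = (-1 + W)/((2*Y)) = (-1 + W)*(1/(2*Y)) = (-1 + W)/(2*Y))
g = -6252/1021 (g = -6 + 2*(-126/2042) = -6 + 2*(-126*1/2042) = -6 + 2*(-63/1021) = -6 - 126/1021 = -6252/1021 ≈ -6.1234)
z(R) = 59 + R
(u(h(7, 8)) - g) - z(-15) = (((½)*(-1 + 7)/8)² - 1*(-6252/1021)) - (59 - 15) = (((½)*(⅛)*6)² + 6252/1021) - 1*44 = ((3/8)² + 6252/1021) - 44 = (9/64 + 6252/1021) - 44 = 409317/65344 - 44 = -2465819/65344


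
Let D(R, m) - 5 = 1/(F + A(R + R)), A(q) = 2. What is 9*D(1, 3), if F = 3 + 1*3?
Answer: 369/8 ≈ 46.125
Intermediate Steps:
F = 6 (F = 3 + 3 = 6)
D(R, m) = 41/8 (D(R, m) = 5 + 1/(6 + 2) = 5 + 1/8 = 41/8)
9*D(1, 3) = 9*(41/8) = 369/8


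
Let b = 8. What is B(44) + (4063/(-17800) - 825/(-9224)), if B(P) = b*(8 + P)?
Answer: 4267442693/10261700 ≈ 415.86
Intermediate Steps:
B(P) = 64 + 8*P (B(P) = 8*(8 + P) = 64 + 8*P)
B(44) + (4063/(-17800) - 825/(-9224)) = (64 + 8*44) + (4063/(-17800) - 825/(-9224)) = (64 + 352) + (4063*(-1/17800) - 825*(-1/9224)) = 416 + (-4063/17800 + 825/9224) = 416 - 1424507/10261700 = 4267442693/10261700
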